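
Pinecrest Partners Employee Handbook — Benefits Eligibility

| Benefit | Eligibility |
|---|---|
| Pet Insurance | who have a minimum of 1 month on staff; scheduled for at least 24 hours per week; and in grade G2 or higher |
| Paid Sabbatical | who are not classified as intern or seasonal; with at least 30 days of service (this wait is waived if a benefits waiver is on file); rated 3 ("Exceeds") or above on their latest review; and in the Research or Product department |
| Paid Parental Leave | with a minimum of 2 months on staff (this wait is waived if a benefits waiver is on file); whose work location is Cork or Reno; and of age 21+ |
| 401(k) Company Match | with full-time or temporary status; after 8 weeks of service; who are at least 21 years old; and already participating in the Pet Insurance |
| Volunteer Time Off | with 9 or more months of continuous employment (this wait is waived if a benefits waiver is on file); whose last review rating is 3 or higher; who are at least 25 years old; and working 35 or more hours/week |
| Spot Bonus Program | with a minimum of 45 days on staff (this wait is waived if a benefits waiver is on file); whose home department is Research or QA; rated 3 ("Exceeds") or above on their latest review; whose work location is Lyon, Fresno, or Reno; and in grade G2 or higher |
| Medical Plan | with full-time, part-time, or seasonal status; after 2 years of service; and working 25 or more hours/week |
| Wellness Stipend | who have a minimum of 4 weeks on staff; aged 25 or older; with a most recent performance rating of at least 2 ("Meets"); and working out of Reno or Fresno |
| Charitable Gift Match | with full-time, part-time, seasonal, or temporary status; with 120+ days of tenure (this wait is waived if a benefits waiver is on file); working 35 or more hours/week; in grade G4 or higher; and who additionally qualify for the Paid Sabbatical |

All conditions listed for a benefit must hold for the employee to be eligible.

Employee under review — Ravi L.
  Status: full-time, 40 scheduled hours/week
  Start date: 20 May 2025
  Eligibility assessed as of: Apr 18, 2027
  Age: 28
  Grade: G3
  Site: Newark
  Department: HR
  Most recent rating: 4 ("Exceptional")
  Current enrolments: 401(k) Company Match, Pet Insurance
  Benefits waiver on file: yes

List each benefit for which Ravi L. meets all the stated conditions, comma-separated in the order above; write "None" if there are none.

Service from 20 May 2025 to Apr 18, 2027: 698 days.
Pet Insurance — service 698 days ≥ 1 month (≈30 days) ✓; 40 hrs/wk ≥ 24 ✓; grade G3 ≥ G2 ✓ → eligible.
Paid Sabbatical — status full-time ✓ (not excluded); benefits waiver on file ✓; rating 4 ≥ 3 ✓; dept HR ✗ → not eligible.
Paid Parental Leave — benefits waiver on file ✓; site Newark ✗ (not Cork or Reno) → not eligible.
401(k) Company Match — status full-time ✓; service 698 days ≥ 8 weeks (≈56 days) ✓; age 28 ≥ 21 ✓; enrolled in Pet Insurance ✓ → eligible.
Volunteer Time Off — benefits waiver on file ✓; rating 4 ≥ 3 ✓; age 28 ≥ 25 ✓; 40 hrs/wk ≥ 35 ✓ → eligible.
Spot Bonus Program — benefits waiver on file ✓; dept HR ✗ → not eligible.
Medical Plan — status full-time ✓; service 698 days < 2 years (≈730 days) ✗ → not eligible.
Wellness Stipend — service 698 days ≥ 4 weeks (≈28 days) ✓; age 28 ≥ 25 ✓; rating 4 ≥ 2 ✓; site Newark ✗ (not Reno or Fresno) → not eligible.
Charitable Gift Match — status full-time ✓; benefits waiver on file ✓; 40 hrs/wk ≥ 35 ✓; grade G3 < G4 ✗ → not eligible.

Pet Insurance, 401(k) Company Match, Volunteer Time Off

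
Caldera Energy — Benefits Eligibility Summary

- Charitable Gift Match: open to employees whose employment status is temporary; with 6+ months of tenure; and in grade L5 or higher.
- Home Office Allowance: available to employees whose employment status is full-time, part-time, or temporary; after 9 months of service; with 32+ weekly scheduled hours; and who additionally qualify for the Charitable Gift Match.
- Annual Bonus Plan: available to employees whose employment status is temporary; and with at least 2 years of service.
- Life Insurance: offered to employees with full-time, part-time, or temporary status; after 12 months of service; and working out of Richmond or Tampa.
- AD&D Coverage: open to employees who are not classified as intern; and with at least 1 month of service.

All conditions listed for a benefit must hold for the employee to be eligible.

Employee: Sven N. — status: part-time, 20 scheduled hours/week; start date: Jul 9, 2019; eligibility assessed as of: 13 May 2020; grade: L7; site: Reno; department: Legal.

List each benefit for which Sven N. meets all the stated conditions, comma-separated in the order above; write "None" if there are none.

AD&D Coverage

Service from Jul 9, 2019 to 13 May 2020: 309 days.
Charitable Gift Match — status part-time ✗ (requires temporary) → not eligible.
Home Office Allowance — status part-time ✓; service 309 days ≥ 9 months (≈270 days) ✓; 20 hrs/wk < 32 ✗ → not eligible.
Annual Bonus Plan — status part-time ✗ (requires temporary) → not eligible.
Life Insurance — status part-time ✓; service 309 days < 12 months (≈360 days) ✗ → not eligible.
AD&D Coverage — status part-time ✓ (not excluded); service 309 days ≥ 1 month (≈30 days) ✓ → eligible.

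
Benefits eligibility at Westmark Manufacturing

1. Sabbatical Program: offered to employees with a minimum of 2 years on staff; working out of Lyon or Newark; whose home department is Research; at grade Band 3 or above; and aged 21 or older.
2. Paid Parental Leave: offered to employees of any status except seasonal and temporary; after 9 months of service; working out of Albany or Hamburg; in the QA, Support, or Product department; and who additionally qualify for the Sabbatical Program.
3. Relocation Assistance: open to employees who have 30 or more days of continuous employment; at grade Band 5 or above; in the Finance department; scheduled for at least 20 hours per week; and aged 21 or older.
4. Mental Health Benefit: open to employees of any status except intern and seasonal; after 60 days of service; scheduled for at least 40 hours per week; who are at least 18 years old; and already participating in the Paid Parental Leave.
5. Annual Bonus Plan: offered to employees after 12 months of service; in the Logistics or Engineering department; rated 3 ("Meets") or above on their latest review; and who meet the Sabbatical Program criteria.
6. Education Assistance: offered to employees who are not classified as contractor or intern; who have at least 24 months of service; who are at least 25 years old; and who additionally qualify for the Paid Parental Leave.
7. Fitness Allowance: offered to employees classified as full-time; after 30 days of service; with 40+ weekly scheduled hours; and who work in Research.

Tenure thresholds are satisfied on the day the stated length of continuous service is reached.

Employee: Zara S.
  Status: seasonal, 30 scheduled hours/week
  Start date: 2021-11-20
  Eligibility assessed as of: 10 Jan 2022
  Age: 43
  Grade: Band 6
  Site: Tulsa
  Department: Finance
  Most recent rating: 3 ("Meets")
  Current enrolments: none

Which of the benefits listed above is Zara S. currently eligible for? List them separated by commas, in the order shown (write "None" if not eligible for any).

Service from 2021-11-20 to 10 Jan 2022: 51 days.
Sabbatical Program — service 51 days < 2 years (≈730 days) ✗ → not eligible.
Paid Parental Leave — status seasonal ✗ (excluded) → not eligible.
Relocation Assistance — service 51 days ≥ 30 days ✓; grade Band 6 ≥ Band 5 ✓; dept Finance ✓; 30 hrs/wk ≥ 20 ✓; age 43 ≥ 21 ✓ → eligible.
Mental Health Benefit — status seasonal ✗ (excluded) → not eligible.
Annual Bonus Plan — service 51 days < 12 months (≈360 days) ✗ → not eligible.
Education Assistance — status seasonal ✓ (not excluded); service 51 days < 24 months (≈720 days) ✗ → not eligible.
Fitness Allowance — status seasonal ✗ (requires full-time) → not eligible.

Relocation Assistance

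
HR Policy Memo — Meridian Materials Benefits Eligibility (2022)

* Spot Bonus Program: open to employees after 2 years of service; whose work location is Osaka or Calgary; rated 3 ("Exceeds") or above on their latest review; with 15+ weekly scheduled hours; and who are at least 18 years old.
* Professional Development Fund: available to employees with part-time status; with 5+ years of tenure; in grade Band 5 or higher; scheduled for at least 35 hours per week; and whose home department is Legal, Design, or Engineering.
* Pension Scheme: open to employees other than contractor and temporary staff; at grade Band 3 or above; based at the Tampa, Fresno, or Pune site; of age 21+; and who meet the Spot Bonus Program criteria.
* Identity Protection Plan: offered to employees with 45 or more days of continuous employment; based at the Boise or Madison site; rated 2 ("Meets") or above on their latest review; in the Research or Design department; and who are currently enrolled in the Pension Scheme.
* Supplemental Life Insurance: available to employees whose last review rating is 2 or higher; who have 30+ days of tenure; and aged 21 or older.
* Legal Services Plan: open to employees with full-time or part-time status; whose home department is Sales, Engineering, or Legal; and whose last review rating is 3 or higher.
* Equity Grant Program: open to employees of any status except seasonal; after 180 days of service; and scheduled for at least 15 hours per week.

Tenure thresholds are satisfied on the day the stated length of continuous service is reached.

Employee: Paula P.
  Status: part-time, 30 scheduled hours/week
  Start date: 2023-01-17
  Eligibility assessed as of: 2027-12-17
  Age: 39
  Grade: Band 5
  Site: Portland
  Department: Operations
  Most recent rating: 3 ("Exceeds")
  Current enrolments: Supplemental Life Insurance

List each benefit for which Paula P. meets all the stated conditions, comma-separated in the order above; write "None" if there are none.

Service from 2023-01-17 to 2027-12-17: 1795 days.
Spot Bonus Program — service 1795 days ≥ 2 years (≈730 days) ✓; site Portland ✗ (not Osaka or Calgary) → not eligible.
Professional Development Fund — status part-time ✓; service 1795 days < 5 years (≈1825 days) ✗ → not eligible.
Pension Scheme — status part-time ✓ (not excluded); grade Band 5 ≥ Band 3 ✓; site Portland ✗ (not Tampa, Fresno, or Pune) → not eligible.
Identity Protection Plan — service 1795 days ≥ 45 days ✓; site Portland ✗ (not Boise or Madison) → not eligible.
Supplemental Life Insurance — rating 3 ≥ 2 ✓; service 1795 days ≥ 30 days ✓; age 39 ≥ 21 ✓ → eligible.
Legal Services Plan — status part-time ✓; dept Operations ✗ → not eligible.
Equity Grant Program — status part-time ✓ (not excluded); service 1795 days ≥ 180 days ✓; 30 hrs/wk ≥ 15 ✓ → eligible.

Supplemental Life Insurance, Equity Grant Program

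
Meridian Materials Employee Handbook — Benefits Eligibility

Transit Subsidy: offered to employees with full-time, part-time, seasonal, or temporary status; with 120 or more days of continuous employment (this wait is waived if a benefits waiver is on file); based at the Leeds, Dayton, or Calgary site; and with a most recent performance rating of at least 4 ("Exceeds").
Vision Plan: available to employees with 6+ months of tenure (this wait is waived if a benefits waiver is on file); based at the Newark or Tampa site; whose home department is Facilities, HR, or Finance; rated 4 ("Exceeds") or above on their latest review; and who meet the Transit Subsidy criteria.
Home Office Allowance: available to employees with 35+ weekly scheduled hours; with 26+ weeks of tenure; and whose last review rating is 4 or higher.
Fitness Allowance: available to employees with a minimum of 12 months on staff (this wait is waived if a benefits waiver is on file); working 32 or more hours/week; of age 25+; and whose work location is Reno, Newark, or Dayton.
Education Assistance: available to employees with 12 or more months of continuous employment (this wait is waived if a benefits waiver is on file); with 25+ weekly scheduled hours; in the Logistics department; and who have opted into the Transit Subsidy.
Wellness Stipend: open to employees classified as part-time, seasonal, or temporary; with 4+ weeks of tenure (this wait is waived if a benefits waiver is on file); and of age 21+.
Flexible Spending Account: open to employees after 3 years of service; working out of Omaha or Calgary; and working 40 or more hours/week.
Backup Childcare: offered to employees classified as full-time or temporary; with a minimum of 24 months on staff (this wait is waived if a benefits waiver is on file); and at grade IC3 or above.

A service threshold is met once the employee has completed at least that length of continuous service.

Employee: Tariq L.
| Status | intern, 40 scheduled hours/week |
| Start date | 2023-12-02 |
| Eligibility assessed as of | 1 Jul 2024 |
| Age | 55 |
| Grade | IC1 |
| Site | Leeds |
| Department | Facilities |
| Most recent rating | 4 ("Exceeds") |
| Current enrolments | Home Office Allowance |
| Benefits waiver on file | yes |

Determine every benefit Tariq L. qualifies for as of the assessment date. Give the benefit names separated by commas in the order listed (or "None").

Service from 2023-12-02 to 1 Jul 2024: 212 days.
Transit Subsidy — status intern ✗ (requires full-time, part-time, seasonal, or temporary) → not eligible.
Vision Plan — benefits waiver on file ✓; site Leeds ✗ (not Newark or Tampa) → not eligible.
Home Office Allowance — 40 hrs/wk ≥ 35 ✓; service 212 days ≥ 26 weeks (≈182 days) ✓; rating 4 ≥ 4 ✓ → eligible.
Fitness Allowance — benefits waiver on file ✓; 40 hrs/wk ≥ 32 ✓; age 55 ≥ 25 ✓; site Leeds ✗ (not Reno, Newark, or Dayton) → not eligible.
Education Assistance — benefits waiver on file ✓; 40 hrs/wk ≥ 25 ✓; dept Facilities ✗ → not eligible.
Wellness Stipend — status intern ✗ (requires part-time, seasonal, or temporary) → not eligible.
Flexible Spending Account — service 212 days < 3 years (≈1095 days) ✗ → not eligible.
Backup Childcare — status intern ✗ (requires full-time or temporary) → not eligible.

Home Office Allowance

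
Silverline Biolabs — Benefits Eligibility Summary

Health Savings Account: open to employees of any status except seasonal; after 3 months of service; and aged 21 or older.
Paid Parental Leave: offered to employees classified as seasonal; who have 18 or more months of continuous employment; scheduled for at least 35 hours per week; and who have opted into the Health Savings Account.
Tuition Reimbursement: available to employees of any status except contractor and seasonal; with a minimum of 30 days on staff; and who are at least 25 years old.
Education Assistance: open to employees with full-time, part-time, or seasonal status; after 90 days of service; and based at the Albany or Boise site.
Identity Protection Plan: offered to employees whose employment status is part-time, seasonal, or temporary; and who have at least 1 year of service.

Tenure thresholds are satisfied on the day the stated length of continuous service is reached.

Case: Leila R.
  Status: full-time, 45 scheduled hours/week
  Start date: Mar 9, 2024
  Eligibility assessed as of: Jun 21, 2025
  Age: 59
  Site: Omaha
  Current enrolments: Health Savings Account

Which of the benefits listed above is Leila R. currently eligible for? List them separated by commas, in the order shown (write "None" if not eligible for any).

Health Savings Account, Tuition Reimbursement

Service from Mar 9, 2024 to Jun 21, 2025: 469 days.
Health Savings Account — status full-time ✓ (not excluded); service 469 days ≥ 3 months (≈90 days) ✓; age 59 ≥ 21 ✓ → eligible.
Paid Parental Leave — status full-time ✗ (requires seasonal) → not eligible.
Tuition Reimbursement — status full-time ✓ (not excluded); service 469 days ≥ 30 days ✓; age 59 ≥ 25 ✓ → eligible.
Education Assistance — status full-time ✓; service 469 days ≥ 90 days ✓; site Omaha ✗ (not Albany or Boise) → not eligible.
Identity Protection Plan — status full-time ✗ (requires part-time, seasonal, or temporary) → not eligible.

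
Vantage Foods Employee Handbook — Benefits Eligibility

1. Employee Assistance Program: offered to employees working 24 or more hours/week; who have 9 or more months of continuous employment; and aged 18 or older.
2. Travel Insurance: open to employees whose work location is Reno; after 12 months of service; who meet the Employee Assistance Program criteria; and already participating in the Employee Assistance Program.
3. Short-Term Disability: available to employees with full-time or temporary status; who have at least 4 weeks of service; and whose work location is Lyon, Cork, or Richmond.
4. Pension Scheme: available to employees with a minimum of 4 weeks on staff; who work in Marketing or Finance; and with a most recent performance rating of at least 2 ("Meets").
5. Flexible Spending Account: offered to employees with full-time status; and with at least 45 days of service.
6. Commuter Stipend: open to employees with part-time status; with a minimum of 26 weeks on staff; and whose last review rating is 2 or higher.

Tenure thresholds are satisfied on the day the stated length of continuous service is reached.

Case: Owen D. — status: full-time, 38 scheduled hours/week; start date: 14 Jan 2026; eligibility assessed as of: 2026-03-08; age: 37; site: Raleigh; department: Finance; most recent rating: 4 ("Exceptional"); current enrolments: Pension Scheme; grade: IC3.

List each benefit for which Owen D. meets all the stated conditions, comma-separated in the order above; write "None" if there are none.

Service from 14 Jan 2026 to 2026-03-08: 53 days.
Employee Assistance Program — 38 hrs/wk ≥ 24 ✓; service 53 days < 9 months (≈270 days) ✗ → not eligible.
Travel Insurance — site Raleigh ✗ (not Reno) → not eligible.
Short-Term Disability — status full-time ✓; service 53 days ≥ 4 weeks (≈28 days) ✓; site Raleigh ✗ (not Lyon, Cork, or Richmond) → not eligible.
Pension Scheme — service 53 days ≥ 4 weeks (≈28 days) ✓; dept Finance ✓; rating 4 ≥ 2 ✓ → eligible.
Flexible Spending Account — status full-time ✓; service 53 days ≥ 45 days ✓ → eligible.
Commuter Stipend — status full-time ✗ (requires part-time) → not eligible.

Pension Scheme, Flexible Spending Account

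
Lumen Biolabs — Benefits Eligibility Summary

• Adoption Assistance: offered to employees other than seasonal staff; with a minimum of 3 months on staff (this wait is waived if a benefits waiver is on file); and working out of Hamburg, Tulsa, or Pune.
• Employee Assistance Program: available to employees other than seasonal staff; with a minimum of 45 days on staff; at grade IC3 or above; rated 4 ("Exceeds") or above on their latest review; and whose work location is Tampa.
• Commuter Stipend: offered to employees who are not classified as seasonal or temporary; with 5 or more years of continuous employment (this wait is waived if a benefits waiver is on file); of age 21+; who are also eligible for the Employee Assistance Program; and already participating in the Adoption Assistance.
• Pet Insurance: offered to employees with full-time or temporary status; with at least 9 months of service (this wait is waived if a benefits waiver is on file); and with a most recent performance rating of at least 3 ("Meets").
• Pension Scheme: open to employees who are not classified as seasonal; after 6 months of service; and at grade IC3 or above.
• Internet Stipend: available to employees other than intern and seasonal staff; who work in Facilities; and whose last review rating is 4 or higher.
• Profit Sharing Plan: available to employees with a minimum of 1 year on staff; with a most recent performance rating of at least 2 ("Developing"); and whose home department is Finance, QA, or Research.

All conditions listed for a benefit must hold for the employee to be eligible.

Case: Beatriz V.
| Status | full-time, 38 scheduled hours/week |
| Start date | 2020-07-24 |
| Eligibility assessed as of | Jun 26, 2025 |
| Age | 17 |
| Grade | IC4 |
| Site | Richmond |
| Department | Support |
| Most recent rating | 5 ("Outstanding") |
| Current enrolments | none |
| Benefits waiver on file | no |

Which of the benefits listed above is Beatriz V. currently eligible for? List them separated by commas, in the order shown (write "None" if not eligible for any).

Service from 2020-07-24 to Jun 26, 2025: 1798 days.
Adoption Assistance — status full-time ✓ (not excluded); no waiver, service 1798 days ≥ 3 months (≈90 days) ✓; site Richmond ✗ (not Hamburg, Tulsa, or Pune) → not eligible.
Employee Assistance Program — status full-time ✓ (not excluded); service 1798 days ≥ 45 days ✓; grade IC4 ≥ IC3 ✓; rating 5 ≥ 4 ✓; site Richmond ✗ (not Tampa) → not eligible.
Commuter Stipend — status full-time ✓ (not excluded); no waiver, service 1798 days < 5 years (≈1825 days) ✗ → not eligible.
Pet Insurance — status full-time ✓; no waiver, service 1798 days ≥ 9 months (≈270 days) ✓; rating 5 ≥ 3 ✓ → eligible.
Pension Scheme — status full-time ✓ (not excluded); service 1798 days ≥ 6 months (≈180 days) ✓; grade IC4 ≥ IC3 ✓ → eligible.
Internet Stipend — status full-time ✓ (not excluded); dept Support ✗ → not eligible.
Profit Sharing Plan — service 1798 days ≥ 1 year (≈365 days) ✓; rating 5 ≥ 2 ✓; dept Support ✗ → not eligible.

Pet Insurance, Pension Scheme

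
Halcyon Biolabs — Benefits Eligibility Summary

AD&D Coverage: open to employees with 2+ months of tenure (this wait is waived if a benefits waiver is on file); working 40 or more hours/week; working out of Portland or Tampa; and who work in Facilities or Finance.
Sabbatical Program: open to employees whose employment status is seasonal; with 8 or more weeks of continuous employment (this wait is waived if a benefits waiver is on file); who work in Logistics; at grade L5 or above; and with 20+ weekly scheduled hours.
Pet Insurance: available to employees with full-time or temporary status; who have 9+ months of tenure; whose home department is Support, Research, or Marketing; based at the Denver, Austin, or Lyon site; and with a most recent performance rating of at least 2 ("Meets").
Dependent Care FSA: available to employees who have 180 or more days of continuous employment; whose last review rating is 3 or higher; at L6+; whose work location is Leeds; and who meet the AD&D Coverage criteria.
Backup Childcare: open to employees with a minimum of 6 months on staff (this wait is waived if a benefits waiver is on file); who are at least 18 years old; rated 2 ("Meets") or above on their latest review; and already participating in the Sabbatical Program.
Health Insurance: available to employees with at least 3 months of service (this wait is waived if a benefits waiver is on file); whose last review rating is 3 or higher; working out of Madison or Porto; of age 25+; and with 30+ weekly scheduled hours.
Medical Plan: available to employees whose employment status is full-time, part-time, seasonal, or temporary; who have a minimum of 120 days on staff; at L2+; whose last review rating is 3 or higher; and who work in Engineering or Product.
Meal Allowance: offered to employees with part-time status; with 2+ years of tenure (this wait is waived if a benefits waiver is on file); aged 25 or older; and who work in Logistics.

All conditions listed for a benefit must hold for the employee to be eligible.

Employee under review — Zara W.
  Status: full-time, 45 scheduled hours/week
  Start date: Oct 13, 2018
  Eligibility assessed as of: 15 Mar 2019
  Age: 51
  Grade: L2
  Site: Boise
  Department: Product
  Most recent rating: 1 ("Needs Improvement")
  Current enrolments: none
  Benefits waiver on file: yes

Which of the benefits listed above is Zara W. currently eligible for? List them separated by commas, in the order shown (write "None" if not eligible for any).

Service from Oct 13, 2018 to 15 Mar 2019: 153 days.
AD&D Coverage — benefits waiver on file ✓; 45 hrs/wk ≥ 40 ✓; site Boise ✗ (not Portland or Tampa) → not eligible.
Sabbatical Program — status full-time ✗ (requires seasonal) → not eligible.
Pet Insurance — status full-time ✓; service 153 days < 9 months (≈270 days) ✗ → not eligible.
Dependent Care FSA — service 153 days < 180 days ✗ → not eligible.
Backup Childcare — benefits waiver on file ✓; age 51 ≥ 18 ✓; rating 1 < 2 ✗ → not eligible.
Health Insurance — benefits waiver on file ✓; rating 1 < 3 ✗ → not eligible.
Medical Plan — status full-time ✓; service 153 days ≥ 120 days ✓; grade L2 ≥ L2 ✓; rating 1 < 3 ✗ → not eligible.
Meal Allowance — status full-time ✗ (requires part-time) → not eligible.

None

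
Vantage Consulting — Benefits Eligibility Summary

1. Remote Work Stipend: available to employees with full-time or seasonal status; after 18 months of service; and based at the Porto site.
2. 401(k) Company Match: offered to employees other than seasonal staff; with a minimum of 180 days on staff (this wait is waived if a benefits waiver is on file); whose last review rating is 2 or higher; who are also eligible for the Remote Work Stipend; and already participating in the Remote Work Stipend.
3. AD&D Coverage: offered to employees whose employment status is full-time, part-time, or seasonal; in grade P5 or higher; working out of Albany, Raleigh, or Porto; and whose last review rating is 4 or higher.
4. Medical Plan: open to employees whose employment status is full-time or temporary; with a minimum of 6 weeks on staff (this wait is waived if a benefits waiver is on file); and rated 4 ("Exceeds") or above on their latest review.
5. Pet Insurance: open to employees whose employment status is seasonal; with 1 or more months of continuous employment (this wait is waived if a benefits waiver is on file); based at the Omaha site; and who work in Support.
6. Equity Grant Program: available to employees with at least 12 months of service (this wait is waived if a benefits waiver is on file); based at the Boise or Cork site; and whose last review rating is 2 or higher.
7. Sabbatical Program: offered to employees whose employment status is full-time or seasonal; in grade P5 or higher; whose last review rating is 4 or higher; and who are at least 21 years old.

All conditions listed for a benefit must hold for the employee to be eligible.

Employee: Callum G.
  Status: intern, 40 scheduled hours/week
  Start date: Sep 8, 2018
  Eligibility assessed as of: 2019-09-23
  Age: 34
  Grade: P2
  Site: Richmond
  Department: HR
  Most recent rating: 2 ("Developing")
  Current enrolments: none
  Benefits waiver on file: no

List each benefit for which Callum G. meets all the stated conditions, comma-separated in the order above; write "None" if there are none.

None

Service from Sep 8, 2018 to 2019-09-23: 380 days.
Remote Work Stipend — status intern ✗ (requires full-time or seasonal) → not eligible.
401(k) Company Match — status intern ✓ (not excluded); no waiver, service 380 days ≥ 180 days ✓; rating 2 ≥ 2 ✓; not eligible for Remote Work Stipend ✗ → not eligible.
AD&D Coverage — status intern ✗ (requires full-time, part-time, or seasonal) → not eligible.
Medical Plan — status intern ✗ (requires full-time or temporary) → not eligible.
Pet Insurance — status intern ✗ (requires seasonal) → not eligible.
Equity Grant Program — no waiver, service 380 days ≥ 12 months (≈360 days) ✓; site Richmond ✗ (not Boise or Cork) → not eligible.
Sabbatical Program — status intern ✗ (requires full-time or seasonal) → not eligible.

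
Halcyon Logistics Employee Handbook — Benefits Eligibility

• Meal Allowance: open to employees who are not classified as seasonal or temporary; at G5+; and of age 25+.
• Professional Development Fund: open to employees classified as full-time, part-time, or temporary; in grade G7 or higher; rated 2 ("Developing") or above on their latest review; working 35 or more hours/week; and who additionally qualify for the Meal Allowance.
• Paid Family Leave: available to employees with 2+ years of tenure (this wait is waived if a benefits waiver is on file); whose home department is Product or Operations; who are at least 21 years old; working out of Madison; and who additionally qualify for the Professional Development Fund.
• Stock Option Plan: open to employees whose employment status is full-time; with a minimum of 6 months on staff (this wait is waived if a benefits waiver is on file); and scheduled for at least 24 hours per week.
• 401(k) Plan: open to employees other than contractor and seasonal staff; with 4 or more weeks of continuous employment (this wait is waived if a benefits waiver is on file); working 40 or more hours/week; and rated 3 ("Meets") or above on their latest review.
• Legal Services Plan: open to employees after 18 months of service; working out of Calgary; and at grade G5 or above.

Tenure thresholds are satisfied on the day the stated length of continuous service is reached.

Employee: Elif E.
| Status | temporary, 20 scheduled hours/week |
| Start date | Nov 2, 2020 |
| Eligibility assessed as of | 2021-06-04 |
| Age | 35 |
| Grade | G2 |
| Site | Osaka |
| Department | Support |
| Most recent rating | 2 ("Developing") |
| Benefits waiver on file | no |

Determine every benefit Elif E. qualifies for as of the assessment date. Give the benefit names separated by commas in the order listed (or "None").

Service from Nov 2, 2020 to 2021-06-04: 214 days.
Meal Allowance — status temporary ✗ (excluded) → not eligible.
Professional Development Fund — status temporary ✓; grade G2 < G7 ✗ → not eligible.
Paid Family Leave — no waiver, service 214 days < 2 years (≈730 days) ✗ → not eligible.
Stock Option Plan — status temporary ✗ (requires full-time) → not eligible.
401(k) Plan — status temporary ✓ (not excluded); no waiver, service 214 days ≥ 4 weeks (≈28 days) ✓; 20 hrs/wk < 40 ✗ → not eligible.
Legal Services Plan — service 214 days < 18 months (≈540 days) ✗ → not eligible.

None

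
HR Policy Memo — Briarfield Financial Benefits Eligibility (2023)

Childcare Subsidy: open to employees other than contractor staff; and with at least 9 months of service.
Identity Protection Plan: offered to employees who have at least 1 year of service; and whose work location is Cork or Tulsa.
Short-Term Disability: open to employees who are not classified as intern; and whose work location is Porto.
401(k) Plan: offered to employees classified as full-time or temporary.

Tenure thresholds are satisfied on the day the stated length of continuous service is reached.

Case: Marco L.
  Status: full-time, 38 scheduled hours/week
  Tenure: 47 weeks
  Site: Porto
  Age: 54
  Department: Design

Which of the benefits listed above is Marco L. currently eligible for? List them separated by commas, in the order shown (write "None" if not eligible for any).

Childcare Subsidy, Short-Term Disability, 401(k) Plan

Childcare Subsidy — status full-time ✓ (not excluded); service 47 weeks ≥ 9 months (≈270 days) ✓ → eligible.
Identity Protection Plan — service 47 weeks < 1 year (≈365 days) ✗ → not eligible.
Short-Term Disability — status full-time ✓ (not excluded); site Porto ✓ → eligible.
401(k) Plan — status full-time ✓ → eligible.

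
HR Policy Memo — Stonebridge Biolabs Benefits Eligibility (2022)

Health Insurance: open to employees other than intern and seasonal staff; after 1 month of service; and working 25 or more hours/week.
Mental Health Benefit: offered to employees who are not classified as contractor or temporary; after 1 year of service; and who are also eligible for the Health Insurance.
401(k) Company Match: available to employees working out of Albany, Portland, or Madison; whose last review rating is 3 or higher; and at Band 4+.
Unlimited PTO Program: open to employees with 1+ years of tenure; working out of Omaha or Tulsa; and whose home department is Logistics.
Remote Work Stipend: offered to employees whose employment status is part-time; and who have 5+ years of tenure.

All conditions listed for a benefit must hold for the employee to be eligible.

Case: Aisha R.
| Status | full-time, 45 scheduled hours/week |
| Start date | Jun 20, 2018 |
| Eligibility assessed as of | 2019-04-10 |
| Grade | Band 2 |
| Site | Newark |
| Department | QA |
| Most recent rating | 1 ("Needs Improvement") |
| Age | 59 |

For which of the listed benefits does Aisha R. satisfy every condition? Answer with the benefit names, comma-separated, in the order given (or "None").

Health Insurance

Service from Jun 20, 2018 to 2019-04-10: 294 days.
Health Insurance — status full-time ✓ (not excluded); service 294 days ≥ 1 month (≈30 days) ✓; 45 hrs/wk ≥ 25 ✓ → eligible.
Mental Health Benefit — status full-time ✓ (not excluded); service 294 days < 1 year (≈365 days) ✗ → not eligible.
401(k) Company Match — site Newark ✗ (not Albany, Portland, or Madison) → not eligible.
Unlimited PTO Program — service 294 days < 1 year (≈365 days) ✗ → not eligible.
Remote Work Stipend — status full-time ✗ (requires part-time) → not eligible.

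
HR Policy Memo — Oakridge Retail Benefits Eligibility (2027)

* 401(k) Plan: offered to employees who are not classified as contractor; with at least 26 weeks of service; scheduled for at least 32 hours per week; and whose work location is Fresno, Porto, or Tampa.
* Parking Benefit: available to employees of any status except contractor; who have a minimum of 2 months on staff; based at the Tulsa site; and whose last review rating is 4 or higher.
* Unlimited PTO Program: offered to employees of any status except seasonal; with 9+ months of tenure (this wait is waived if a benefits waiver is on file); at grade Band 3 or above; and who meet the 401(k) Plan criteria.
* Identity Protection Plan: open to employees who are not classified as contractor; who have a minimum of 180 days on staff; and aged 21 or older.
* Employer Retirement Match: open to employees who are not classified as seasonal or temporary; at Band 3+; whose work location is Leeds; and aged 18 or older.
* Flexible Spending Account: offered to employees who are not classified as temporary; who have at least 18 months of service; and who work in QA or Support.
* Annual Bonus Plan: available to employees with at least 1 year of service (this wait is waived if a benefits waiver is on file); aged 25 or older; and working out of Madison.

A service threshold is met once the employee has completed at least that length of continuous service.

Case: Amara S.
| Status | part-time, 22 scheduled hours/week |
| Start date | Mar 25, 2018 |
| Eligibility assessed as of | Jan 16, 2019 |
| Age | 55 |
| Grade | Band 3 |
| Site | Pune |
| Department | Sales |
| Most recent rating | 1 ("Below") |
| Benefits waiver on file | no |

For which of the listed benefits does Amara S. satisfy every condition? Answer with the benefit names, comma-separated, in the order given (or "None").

Identity Protection Plan

Service from Mar 25, 2018 to Jan 16, 2019: 297 days.
401(k) Plan — status part-time ✓ (not excluded); service 297 days ≥ 26 weeks (≈182 days) ✓; 22 hrs/wk < 32 ✗ → not eligible.
Parking Benefit — status part-time ✓ (not excluded); service 297 days ≥ 2 months (≈60 days) ✓; site Pune ✗ (not Tulsa) → not eligible.
Unlimited PTO Program — status part-time ✓ (not excluded); no waiver, service 297 days ≥ 9 months (≈270 days) ✓; grade Band 3 ≥ Band 3 ✓; not eligible for 401(k) Plan ✗ → not eligible.
Identity Protection Plan — status part-time ✓ (not excluded); service 297 days ≥ 180 days ✓; age 55 ≥ 21 ✓ → eligible.
Employer Retirement Match — status part-time ✓ (not excluded); grade Band 3 ≥ Band 3 ✓; site Pune ✗ (not Leeds) → not eligible.
Flexible Spending Account — status part-time ✓ (not excluded); service 297 days < 18 months (≈540 days) ✗ → not eligible.
Annual Bonus Plan — no waiver, service 297 days < 1 year (≈365 days) ✗ → not eligible.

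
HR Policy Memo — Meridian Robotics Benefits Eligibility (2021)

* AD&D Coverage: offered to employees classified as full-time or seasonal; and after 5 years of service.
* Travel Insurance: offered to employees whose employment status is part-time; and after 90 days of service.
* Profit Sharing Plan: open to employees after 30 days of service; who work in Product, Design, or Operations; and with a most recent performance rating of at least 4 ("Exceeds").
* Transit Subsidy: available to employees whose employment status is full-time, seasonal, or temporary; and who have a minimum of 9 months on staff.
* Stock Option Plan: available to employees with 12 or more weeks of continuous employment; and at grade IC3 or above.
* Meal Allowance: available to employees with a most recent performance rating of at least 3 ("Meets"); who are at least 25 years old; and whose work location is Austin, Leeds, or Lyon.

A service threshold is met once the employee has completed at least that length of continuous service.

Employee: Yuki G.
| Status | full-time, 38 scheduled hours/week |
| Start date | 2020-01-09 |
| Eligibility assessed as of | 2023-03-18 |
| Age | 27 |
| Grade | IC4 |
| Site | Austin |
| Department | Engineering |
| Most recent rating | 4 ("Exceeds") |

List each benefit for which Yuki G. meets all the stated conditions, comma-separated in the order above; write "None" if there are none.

Service from 2020-01-09 to 2023-03-18: 1164 days.
AD&D Coverage — status full-time ✓; service 1164 days < 5 years (≈1825 days) ✗ → not eligible.
Travel Insurance — status full-time ✗ (requires part-time) → not eligible.
Profit Sharing Plan — service 1164 days ≥ 30 days ✓; dept Engineering ✗ → not eligible.
Transit Subsidy — status full-time ✓; service 1164 days ≥ 9 months (≈270 days) ✓ → eligible.
Stock Option Plan — service 1164 days ≥ 12 weeks (≈84 days) ✓; grade IC4 ≥ IC3 ✓ → eligible.
Meal Allowance — rating 4 ≥ 3 ✓; age 27 ≥ 25 ✓; site Austin ✓ → eligible.

Transit Subsidy, Stock Option Plan, Meal Allowance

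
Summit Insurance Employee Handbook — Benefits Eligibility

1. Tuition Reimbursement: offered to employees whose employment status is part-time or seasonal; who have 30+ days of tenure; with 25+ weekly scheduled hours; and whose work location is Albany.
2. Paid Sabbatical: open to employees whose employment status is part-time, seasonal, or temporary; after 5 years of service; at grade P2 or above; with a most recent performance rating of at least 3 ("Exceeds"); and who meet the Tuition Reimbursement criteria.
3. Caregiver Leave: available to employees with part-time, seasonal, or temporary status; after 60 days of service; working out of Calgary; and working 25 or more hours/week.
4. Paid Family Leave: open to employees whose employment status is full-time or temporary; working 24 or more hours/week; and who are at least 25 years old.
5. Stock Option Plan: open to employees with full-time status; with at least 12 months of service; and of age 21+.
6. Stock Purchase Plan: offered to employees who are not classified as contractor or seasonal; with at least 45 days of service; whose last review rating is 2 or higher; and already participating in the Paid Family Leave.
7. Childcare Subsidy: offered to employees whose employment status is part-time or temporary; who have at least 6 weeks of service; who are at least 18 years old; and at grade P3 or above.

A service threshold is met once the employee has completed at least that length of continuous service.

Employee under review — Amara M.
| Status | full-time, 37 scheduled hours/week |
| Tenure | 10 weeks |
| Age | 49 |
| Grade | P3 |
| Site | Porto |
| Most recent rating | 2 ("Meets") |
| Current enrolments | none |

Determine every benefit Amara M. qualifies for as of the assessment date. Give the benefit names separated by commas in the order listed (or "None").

Paid Family Leave

Tuition Reimbursement — status full-time ✗ (requires part-time or seasonal) → not eligible.
Paid Sabbatical — status full-time ✗ (requires part-time, seasonal, or temporary) → not eligible.
Caregiver Leave — status full-time ✗ (requires part-time, seasonal, or temporary) → not eligible.
Paid Family Leave — status full-time ✓; 37 hrs/wk ≥ 24 ✓; age 49 ≥ 25 ✓ → eligible.
Stock Option Plan — status full-time ✓; service 10 weeks < 12 months (≈360 days) ✗ → not eligible.
Stock Purchase Plan — status full-time ✓ (not excluded); service 10 weeks ≥ 45 days ✓; rating 2 ≥ 2 ✓; not enrolled in Paid Family Leave ✗ → not eligible.
Childcare Subsidy — status full-time ✗ (requires part-time or temporary) → not eligible.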